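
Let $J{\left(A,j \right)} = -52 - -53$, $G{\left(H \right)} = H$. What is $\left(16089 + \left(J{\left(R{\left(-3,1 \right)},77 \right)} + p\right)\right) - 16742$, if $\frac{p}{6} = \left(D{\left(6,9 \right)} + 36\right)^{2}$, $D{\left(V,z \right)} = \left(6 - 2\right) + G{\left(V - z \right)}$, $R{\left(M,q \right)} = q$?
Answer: $7562$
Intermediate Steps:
$J{\left(A,j \right)} = 1$ ($J{\left(A,j \right)} = -52 + 53 = 1$)
$D{\left(V,z \right)} = 4 + V - z$ ($D{\left(V,z \right)} = \left(6 - 2\right) + \left(V - z\right) = 4 + \left(V - z\right) = 4 + V - z$)
$p = 8214$ ($p = 6 \left(\left(4 + 6 - 9\right) + 36\right)^{2} = 6 \left(1 + 36\right)^{2} = 6 \cdot 37^{2} = 6 \cdot 1369 = 8214$)
$\left(16089 + \left(J{\left(R{\left(-3,1 \right)},77 \right)} + p\right)\right) - 16742 = \left(16089 + \left(1 + 8214\right)\right) - 16742 = \left(16089 + 8215\right) - 16742 = 24304 - 16742 = 7562$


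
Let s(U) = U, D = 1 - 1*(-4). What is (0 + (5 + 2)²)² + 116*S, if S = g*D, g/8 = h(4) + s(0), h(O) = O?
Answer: 20961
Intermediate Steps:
D = 5 (D = 1 + 4 = 5)
g = 32 (g = 8*(4 + 0) = 8*4 = 32)
S = 160 (S = 32*5 = 160)
(0 + (5 + 2)²)² + 116*S = (0 + (5 + 2)²)² + 116*160 = (0 + 7²)² + 18560 = (0 + 49)² + 18560 = 49² + 18560 = 2401 + 18560 = 20961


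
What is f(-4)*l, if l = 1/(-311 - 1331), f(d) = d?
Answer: 2/821 ≈ 0.0024361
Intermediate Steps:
l = -1/1642 (l = 1/(-1642) = -1/1642 ≈ -0.00060901)
f(-4)*l = -4*(-1/1642) = 2/821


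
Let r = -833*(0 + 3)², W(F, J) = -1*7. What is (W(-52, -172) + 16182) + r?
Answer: 8678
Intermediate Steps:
W(F, J) = -7
r = -7497 (r = -833*3² = -833*9 = -7497)
(W(-52, -172) + 16182) + r = (-7 + 16182) - 7497 = 16175 - 7497 = 8678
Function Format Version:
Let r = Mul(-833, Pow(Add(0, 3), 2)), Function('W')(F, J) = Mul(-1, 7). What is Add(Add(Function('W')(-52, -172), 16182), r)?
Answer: 8678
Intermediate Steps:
Function('W')(F, J) = -7
r = -7497 (r = Mul(-833, Pow(3, 2)) = Mul(-833, 9) = -7497)
Add(Add(Function('W')(-52, -172), 16182), r) = Add(Add(-7, 16182), -7497) = Add(16175, -7497) = 8678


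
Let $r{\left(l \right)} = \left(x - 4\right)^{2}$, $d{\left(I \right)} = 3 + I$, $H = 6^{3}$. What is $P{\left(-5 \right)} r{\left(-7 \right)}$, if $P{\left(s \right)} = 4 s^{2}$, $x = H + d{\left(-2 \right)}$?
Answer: $4536900$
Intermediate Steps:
$H = 216$
$x = 217$ ($x = 216 + \left(3 - 2\right) = 216 + 1 = 217$)
$r{\left(l \right)} = 45369$ ($r{\left(l \right)} = \left(217 - 4\right)^{2} = 213^{2} = 45369$)
$P{\left(-5 \right)} r{\left(-7 \right)} = 4 \left(-5\right)^{2} \cdot 45369 = 4 \cdot 25 \cdot 45369 = 100 \cdot 45369 = 4536900$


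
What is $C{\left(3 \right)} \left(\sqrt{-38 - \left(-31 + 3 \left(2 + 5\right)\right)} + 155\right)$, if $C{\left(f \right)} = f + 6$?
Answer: $1395 + 18 i \sqrt{7} \approx 1395.0 + 47.624 i$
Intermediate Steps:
$C{\left(f \right)} = 6 + f$
$C{\left(3 \right)} \left(\sqrt{-38 - \left(-31 + 3 \left(2 + 5\right)\right)} + 155\right) = \left(6 + 3\right) \left(\sqrt{-38 - \left(-31 + 3 \left(2 + 5\right)\right)} + 155\right) = 9 \left(\sqrt{-38 + \left(\left(-3\right) 7 + 31\right)} + 155\right) = 9 \left(\sqrt{-38 + \left(-21 + 31\right)} + 155\right) = 9 \left(\sqrt{-38 + 10} + 155\right) = 9 \left(\sqrt{-28} + 155\right) = 9 \left(2 i \sqrt{7} + 155\right) = 9 \left(155 + 2 i \sqrt{7}\right) = 1395 + 18 i \sqrt{7}$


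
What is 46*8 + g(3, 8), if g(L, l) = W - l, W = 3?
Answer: 363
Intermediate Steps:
g(L, l) = 3 - l
46*8 + g(3, 8) = 46*8 + (3 - 1*8) = 368 + (3 - 8) = 368 - 5 = 363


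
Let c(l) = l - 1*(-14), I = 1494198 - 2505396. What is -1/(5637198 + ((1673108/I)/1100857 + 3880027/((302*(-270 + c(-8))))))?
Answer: -14791994263163568/83384680612042386878273 ≈ -1.7739e-7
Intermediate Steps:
I = -1011198
c(l) = 14 + l (c(l) = l + 14 = 14 + l)
-1/(5637198 + ((1673108/I)/1100857 + 3880027/((302*(-270 + c(-8)))))) = -1/(5637198 + ((1673108/(-1011198))/1100857 + 3880027/((302*(-270 + (14 - 8)))))) = -1/(5637198 + ((1673108*(-1/1011198))*(1/1100857) + 3880027/((302*(-270 + 6))))) = -1/(5637198 + (-836554/505599*1/1100857 + 3880027/((302*(-264))))) = -1/(5637198 + (-836554/556592198343 + 3880027/(-79728))) = -1/(5637198 + (-836554/556592198343 + 3880027*(-1/79728))) = -1/(5637198 + (-836554/556592198343 - 3880027/79728)) = -1/(5637198 - 719864274752324191/14791994263163568) = -1/83384680612042386878273/14791994263163568 = -1*14791994263163568/83384680612042386878273 = -14791994263163568/83384680612042386878273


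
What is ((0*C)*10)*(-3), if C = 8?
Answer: 0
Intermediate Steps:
((0*C)*10)*(-3) = ((0*8)*10)*(-3) = (0*10)*(-3) = 0*(-3) = 0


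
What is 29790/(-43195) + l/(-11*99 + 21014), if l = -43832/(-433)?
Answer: -51024129302/74533188475 ≈ -0.68458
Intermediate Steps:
l = 43832/433 (l = -43832*(-1/433) = 43832/433 ≈ 101.23)
29790/(-43195) + l/(-11*99 + 21014) = 29790/(-43195) + 43832/(433*(-11*99 + 21014)) = 29790*(-1/43195) + 43832/(433*(-1089 + 21014)) = -5958/8639 + (43832/433)/19925 = -5958/8639 + (43832/433)*(1/19925) = -5958/8639 + 43832/8627525 = -51024129302/74533188475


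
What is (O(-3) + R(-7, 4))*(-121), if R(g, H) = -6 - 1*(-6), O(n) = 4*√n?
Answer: -484*I*√3 ≈ -838.31*I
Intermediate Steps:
R(g, H) = 0 (R(g, H) = -6 + 6 = 0)
(O(-3) + R(-7, 4))*(-121) = (4*√(-3) + 0)*(-121) = (4*(I*√3) + 0)*(-121) = (4*I*√3 + 0)*(-121) = (4*I*√3)*(-121) = -484*I*√3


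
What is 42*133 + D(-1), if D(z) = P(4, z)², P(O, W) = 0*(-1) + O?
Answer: 5602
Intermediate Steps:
P(O, W) = O (P(O, W) = 0 + O = O)
D(z) = 16 (D(z) = 4² = 16)
42*133 + D(-1) = 42*133 + 16 = 5586 + 16 = 5602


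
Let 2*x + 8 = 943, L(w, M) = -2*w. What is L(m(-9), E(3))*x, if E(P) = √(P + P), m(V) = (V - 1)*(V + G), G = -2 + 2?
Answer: -84150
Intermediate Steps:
G = 0
m(V) = V*(-1 + V) (m(V) = (V - 1)*(V + 0) = (-1 + V)*V = V*(-1 + V))
E(P) = √2*√P (E(P) = √(2*P) = √2*√P)
x = 935/2 (x = -4 + (½)*943 = -4 + 943/2 = 935/2 ≈ 467.50)
L(m(-9), E(3))*x = -(-18)*(-1 - 9)*(935/2) = -(-18)*(-10)*(935/2) = -2*90*(935/2) = -180*935/2 = -84150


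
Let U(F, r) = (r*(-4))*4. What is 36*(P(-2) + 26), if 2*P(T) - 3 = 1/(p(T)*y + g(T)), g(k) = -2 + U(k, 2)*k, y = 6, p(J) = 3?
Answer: 39609/40 ≈ 990.22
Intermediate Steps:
U(F, r) = -16*r (U(F, r) = -4*r*4 = -16*r)
g(k) = -2 - 32*k (g(k) = -2 + (-16*2)*k = -2 - 32*k)
P(T) = 3/2 + 1/(2*(16 - 32*T)) (P(T) = 3/2 + 1/(2*(3*6 + (-2 - 32*T))) = 3/2 + 1/(2*(18 + (-2 - 32*T))) = 3/2 + 1/(2*(16 - 32*T)))
36*(P(-2) + 26) = 36*((-49 + 96*(-2))/(32*(-1 + 2*(-2))) + 26) = 36*((-49 - 192)/(32*(-1 - 4)) + 26) = 36*((1/32)*(-241)/(-5) + 26) = 36*((1/32)*(-⅕)*(-241) + 26) = 36*(241/160 + 26) = 36*(4401/160) = 39609/40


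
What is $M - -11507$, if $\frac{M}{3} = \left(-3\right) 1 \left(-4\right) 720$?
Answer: $37427$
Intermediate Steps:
$M = 25920$ ($M = 3 \left(-3\right) 1 \left(-4\right) 720 = 3 \left(-3\right) \left(-4\right) 720 = 3 \cdot 12 \cdot 720 = 3 \cdot 8640 = 25920$)
$M - -11507 = 25920 - -11507 = 25920 + 11507 = 37427$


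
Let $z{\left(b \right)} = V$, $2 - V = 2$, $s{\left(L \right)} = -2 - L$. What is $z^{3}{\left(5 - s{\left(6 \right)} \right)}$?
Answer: $0$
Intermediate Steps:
$V = 0$ ($V = 2 - 2 = 0$)
$z{\left(b \right)} = 0$
$z^{3}{\left(5 - s{\left(6 \right)} \right)} = 0^{3} = 0$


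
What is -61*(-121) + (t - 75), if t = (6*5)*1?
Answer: 7336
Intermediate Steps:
t = 30 (t = 30*1 = 30)
-61*(-121) + (t - 75) = -61*(-121) + (30 - 75) = 7381 - 45 = 7336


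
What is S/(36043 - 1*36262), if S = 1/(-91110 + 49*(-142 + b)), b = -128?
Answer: 1/22850460 ≈ 4.3763e-8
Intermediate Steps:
S = -1/104340 (S = 1/(-91110 + 49*(-142 - 128)) = 1/(-91110 + 49*(-270)) = 1/(-91110 - 13230) = 1/(-104340) = -1/104340 ≈ -9.5841e-6)
S/(36043 - 1*36262) = -1/(104340*(36043 - 1*36262)) = -1/(104340*(36043 - 36262)) = -1/104340/(-219) = -1/104340*(-1/219) = 1/22850460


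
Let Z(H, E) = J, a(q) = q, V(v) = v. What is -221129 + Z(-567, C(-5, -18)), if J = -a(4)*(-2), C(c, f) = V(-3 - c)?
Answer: -221121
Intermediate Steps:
C(c, f) = -3 - c
J = 8 (J = -1*4*(-2) = -4*(-2) = 8)
Z(H, E) = 8
-221129 + Z(-567, C(-5, -18)) = -221129 + 8 = -221121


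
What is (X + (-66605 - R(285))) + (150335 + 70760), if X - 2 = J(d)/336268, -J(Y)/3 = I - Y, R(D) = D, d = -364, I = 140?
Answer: 12963719491/84067 ≈ 1.5421e+5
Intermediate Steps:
J(Y) = -420 + 3*Y (J(Y) = -3*(140 - Y) = -420 + 3*Y)
X = 167756/84067 (X = 2 + (-420 + 3*(-364))/336268 = 2 + (-420 - 1092)*(1/336268) = 2 - 1512*1/336268 = 2 - 378/84067 = 167756/84067 ≈ 1.9955)
(X + (-66605 - R(285))) + (150335 + 70760) = (167756/84067 + (-66605 - 1*285)) + (150335 + 70760) = (167756/84067 + (-66605 - 285)) + 221095 = (167756/84067 - 66890) + 221095 = -5623073874/84067 + 221095 = 12963719491/84067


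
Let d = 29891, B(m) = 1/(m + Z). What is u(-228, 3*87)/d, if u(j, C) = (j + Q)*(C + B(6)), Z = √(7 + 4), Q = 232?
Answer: 26124/747275 - 4*√11/747275 ≈ 0.034941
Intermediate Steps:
Z = √11 ≈ 3.3166
B(m) = 1/(m + √11)
u(j, C) = (232 + j)*(C + 1/(6 + √11)) (u(j, C) = (j + 232)*(C + 1/(6 + √11)) = (232 + j)*(C + 1/(6 + √11)))
u(-228, 3*87)/d = (1392/25 + 232*(3*87) - 232*√11/25 + (6/25)*(-228) + (3*87)*(-228) - 1/25*(-228)*√11)/29891 = (1392/25 + 232*261 - 232*√11/25 - 1368/25 + 261*(-228) + 228*√11/25)*(1/29891) = (1392/25 + 60552 - 232*√11/25 - 1368/25 - 59508 + 228*√11/25)*(1/29891) = (26124/25 - 4*√11/25)*(1/29891) = 26124/747275 - 4*√11/747275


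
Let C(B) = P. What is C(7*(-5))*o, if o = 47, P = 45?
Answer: 2115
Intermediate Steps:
C(B) = 45
C(7*(-5))*o = 45*47 = 2115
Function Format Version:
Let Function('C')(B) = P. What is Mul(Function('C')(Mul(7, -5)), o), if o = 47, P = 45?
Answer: 2115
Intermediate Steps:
Function('C')(B) = 45
Mul(Function('C')(Mul(7, -5)), o) = Mul(45, 47) = 2115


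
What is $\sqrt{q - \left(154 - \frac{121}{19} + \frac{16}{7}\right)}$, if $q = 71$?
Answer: $\frac{16 i \sqrt{5453}}{133} \approx 8.8835 i$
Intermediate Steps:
$\sqrt{q - \left(154 - \frac{121}{19} + \frac{16}{7}\right)} = \sqrt{71 - \left(154 - \frac{121}{19} + \frac{16}{7}\right)} = \sqrt{71 - \frac{19939}{133}} = \sqrt{- \frac{10496}{133}} = \frac{16 i \sqrt{5453}}{133}$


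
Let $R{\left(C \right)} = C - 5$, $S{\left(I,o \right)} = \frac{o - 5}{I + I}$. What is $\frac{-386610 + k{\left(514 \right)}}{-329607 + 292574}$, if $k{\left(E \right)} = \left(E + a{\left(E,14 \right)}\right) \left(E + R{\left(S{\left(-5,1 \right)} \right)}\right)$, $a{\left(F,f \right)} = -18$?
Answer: $\frac{669738}{185165} \approx 3.617$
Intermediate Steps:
$S{\left(I,o \right)} = \frac{-5 + o}{2 I}$
$R{\left(C \right)} = -5 + C$ ($R{\left(C \right)} = C - 5 = -5 + C$)
$k{\left(E \right)} = \left(-18 + E\right) \left(- \frac{23}{5} + E\right)$ ($k{\left(E \right)} = \left(E - 18\right) \left(E - \left(5 - \frac{-5 + 1}{2 \left(-5\right)}\right)\right) = \left(-18 + E\right) \left(E - \left(5 + \frac{1}{10} \left(-4\right)\right)\right) = \left(-18 + E\right) \left(E + \left(-5 + \frac{2}{5}\right)\right) = \left(-18 + E\right) \left(E - \frac{23}{5}\right) = \left(-18 + E\right) \left(- \frac{23}{5} + E\right)$)
$\frac{-386610 + k{\left(514 \right)}}{-329607 + 292574} = \frac{-386610 + \left(\frac{414}{5} + 514^{2} - \frac{58082}{5}\right)}{-329607 + 292574} = \frac{-386610 + \left(\frac{414}{5} + 264196 - \frac{58082}{5}\right)}{-37033} = \left(-386610 + \frac{1263312}{5}\right) \left(- \frac{1}{37033}\right) = \left(- \frac{669738}{5}\right) \left(- \frac{1}{37033}\right) = \frac{669738}{185165}$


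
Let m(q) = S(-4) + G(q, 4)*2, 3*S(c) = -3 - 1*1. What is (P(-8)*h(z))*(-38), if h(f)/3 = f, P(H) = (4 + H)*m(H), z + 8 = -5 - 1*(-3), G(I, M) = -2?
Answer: 24320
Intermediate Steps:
S(c) = -4/3 (S(c) = (-3 - 1*1)/3 = (-3 - 1)/3 = (⅓)*(-4) = -4/3)
m(q) = -16/3 (m(q) = -4/3 - 2*2 = -4/3 - 4 = -16/3)
z = -10 (z = -8 + (-5 - 1*(-3)) = -8 + (-5 + 3) = -8 - 2 = -10)
P(H) = -64/3 - 16*H/3 (P(H) = (4 + H)*(-16/3) = -64/3 - 16*H/3)
h(f) = 3*f
(P(-8)*h(z))*(-38) = ((-64/3 - 16/3*(-8))*(3*(-10)))*(-38) = ((-64/3 + 128/3)*(-30))*(-38) = ((64/3)*(-30))*(-38) = -640*(-38) = 24320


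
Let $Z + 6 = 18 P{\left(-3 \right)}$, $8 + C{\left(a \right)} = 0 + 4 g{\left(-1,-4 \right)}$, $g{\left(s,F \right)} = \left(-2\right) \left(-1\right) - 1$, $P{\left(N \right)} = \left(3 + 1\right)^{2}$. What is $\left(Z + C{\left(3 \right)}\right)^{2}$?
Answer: $77284$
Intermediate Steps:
$P{\left(N \right)} = 16$ ($P{\left(N \right)} = 4^{2} = 16$)
$g{\left(s,F \right)} = 1$ ($g{\left(s,F \right)} = 2 - 1 = 1$)
$C{\left(a \right)} = -4$ ($C{\left(a \right)} = -8 + \left(0 + 4 \cdot 1\right) = -8 + \left(0 + 4\right) = -8 + 4 = -4$)
$Z = 282$ ($Z = -6 + 18 \cdot 16 = -6 + 288 = 282$)
$\left(Z + C{\left(3 \right)}\right)^{2} = \left(282 - 4\right)^{2} = 278^{2} = 77284$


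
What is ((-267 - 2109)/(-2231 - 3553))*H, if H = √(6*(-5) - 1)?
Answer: 99*I*√31/241 ≈ 2.2872*I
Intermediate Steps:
H = I*√31 (H = √(-30 - 1) = √(-31) = I*√31 ≈ 5.5678*I)
((-267 - 2109)/(-2231 - 3553))*H = ((-267 - 2109)/(-2231 - 3553))*(I*√31) = (-2376/(-5784))*(I*√31) = (-2376*(-1/5784))*(I*√31) = 99*(I*√31)/241 = 99*I*√31/241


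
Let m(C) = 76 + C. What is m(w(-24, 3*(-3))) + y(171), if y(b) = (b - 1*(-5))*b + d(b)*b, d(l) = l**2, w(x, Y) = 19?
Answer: 5030402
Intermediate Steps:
y(b) = b**3 + b*(5 + b) (y(b) = (b - 1*(-5))*b + b**2*b = (b + 5)*b + b**3 = (5 + b)*b + b**3 = b*(5 + b) + b**3 = b**3 + b*(5 + b))
m(w(-24, 3*(-3))) + y(171) = (76 + 19) + 171*(5 + 171 + 171**2) = 95 + 171*(5 + 171 + 29241) = 95 + 171*29417 = 95 + 5030307 = 5030402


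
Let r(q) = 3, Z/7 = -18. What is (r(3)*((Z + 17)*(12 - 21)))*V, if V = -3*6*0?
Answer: 0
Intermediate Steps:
Z = -126 (Z = 7*(-18) = -126)
V = 0 (V = -18*0 = 0)
(r(3)*((Z + 17)*(12 - 21)))*V = (3*((-126 + 17)*(12 - 21)))*0 = (3*(-109*(-9)))*0 = (3*981)*0 = 2943*0 = 0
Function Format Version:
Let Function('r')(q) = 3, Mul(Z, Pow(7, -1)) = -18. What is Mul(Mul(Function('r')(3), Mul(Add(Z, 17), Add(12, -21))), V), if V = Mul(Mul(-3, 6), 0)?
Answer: 0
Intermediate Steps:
Z = -126 (Z = Mul(7, -18) = -126)
V = 0 (V = Mul(-18, 0) = 0)
Mul(Mul(Function('r')(3), Mul(Add(Z, 17), Add(12, -21))), V) = Mul(Mul(3, Mul(Add(-126, 17), Add(12, -21))), 0) = Mul(Mul(3, Mul(-109, -9)), 0) = Mul(Mul(3, 981), 0) = Mul(2943, 0) = 0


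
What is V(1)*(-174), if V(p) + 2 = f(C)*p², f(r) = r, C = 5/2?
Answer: -87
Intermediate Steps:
C = 5/2 (C = 5*(½) = 5/2 ≈ 2.5000)
V(p) = -2 + 5*p²/2
V(1)*(-174) = (-2 + (5/2)*1²)*(-174) = (-2 + (5/2)*1)*(-174) = (-2 + 5/2)*(-174) = (½)*(-174) = -87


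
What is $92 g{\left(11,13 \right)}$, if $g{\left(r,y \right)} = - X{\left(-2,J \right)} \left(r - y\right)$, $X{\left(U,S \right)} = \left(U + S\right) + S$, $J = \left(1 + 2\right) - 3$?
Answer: $-368$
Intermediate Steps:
$J = 0$ ($J = 3 - 3 = 0$)
$X{\left(U,S \right)} = U + 2 S$ ($X{\left(U,S \right)} = \left(S + U\right) + S = U + 2 S$)
$g{\left(r,y \right)} = - 2 y + 2 r$ ($g{\left(r,y \right)} = - (-2 + 2 \cdot 0) \left(r - y\right) = - (-2 + 0) \left(r - y\right) = \left(-1\right) \left(-2\right) \left(r - y\right) = 2 \left(r - y\right) = - 2 y + 2 r$)
$92 g{\left(11,13 \right)} = 92 \left(\left(-2\right) 13 + 2 \cdot 11\right) = 92 \left(-26 + 22\right) = 92 \left(-4\right) = -368$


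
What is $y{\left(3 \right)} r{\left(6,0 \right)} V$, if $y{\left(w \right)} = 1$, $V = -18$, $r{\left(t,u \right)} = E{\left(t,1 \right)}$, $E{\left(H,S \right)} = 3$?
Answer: $-54$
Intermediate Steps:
$r{\left(t,u \right)} = 3$
$y{\left(3 \right)} r{\left(6,0 \right)} V = 1 \cdot 3 \left(-18\right) = 3 \left(-18\right) = -54$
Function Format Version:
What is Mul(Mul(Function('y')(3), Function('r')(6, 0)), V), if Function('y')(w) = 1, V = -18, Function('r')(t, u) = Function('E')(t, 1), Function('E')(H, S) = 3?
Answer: -54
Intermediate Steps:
Function('r')(t, u) = 3
Mul(Mul(Function('y')(3), Function('r')(6, 0)), V) = Mul(Mul(1, 3), -18) = Mul(3, -18) = -54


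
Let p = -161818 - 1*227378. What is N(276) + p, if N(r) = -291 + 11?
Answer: -389476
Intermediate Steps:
N(r) = -280
p = -389196 (p = -161818 - 227378 = -389196)
N(276) + p = -280 - 389196 = -389476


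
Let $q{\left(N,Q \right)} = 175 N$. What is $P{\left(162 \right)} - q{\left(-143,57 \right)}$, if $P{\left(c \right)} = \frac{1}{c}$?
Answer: $\frac{4054051}{162} \approx 25025.0$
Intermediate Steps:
$P{\left(162 \right)} - q{\left(-143,57 \right)} = \frac{1}{162} - 175 \left(-143\right) = \frac{1}{162} - -25025 = \frac{1}{162} + 25025 = \frac{4054051}{162}$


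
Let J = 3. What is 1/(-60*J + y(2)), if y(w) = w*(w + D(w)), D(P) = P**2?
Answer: -1/168 ≈ -0.0059524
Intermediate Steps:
y(w) = w*(w + w**2)
1/(-60*J + y(2)) = 1/(-60*3 + 2**2*(1 + 2)) = 1/(-180 + 4*3) = 1/(-180 + 12) = 1/(-168) = -1/168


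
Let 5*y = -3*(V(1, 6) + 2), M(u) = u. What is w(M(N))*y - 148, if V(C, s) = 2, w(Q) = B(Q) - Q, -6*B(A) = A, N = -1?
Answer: -754/5 ≈ -150.80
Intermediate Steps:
B(A) = -A/6
w(Q) = -7*Q/6 (w(Q) = -Q/6 - Q = -7*Q/6)
y = -12/5 (y = (-3*(2 + 2))/5 = (-3*4)/5 = (⅕)*(-12) = -12/5 ≈ -2.4000)
w(M(N))*y - 148 = -7/6*(-1)*(-12/5) - 148 = (7/6)*(-12/5) - 148 = -14/5 - 148 = -754/5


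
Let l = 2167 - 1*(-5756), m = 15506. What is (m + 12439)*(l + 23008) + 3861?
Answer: 864370656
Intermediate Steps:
l = 7923 (l = 2167 + 5756 = 7923)
(m + 12439)*(l + 23008) + 3861 = (15506 + 12439)*(7923 + 23008) + 3861 = 27945*30931 + 3861 = 864366795 + 3861 = 864370656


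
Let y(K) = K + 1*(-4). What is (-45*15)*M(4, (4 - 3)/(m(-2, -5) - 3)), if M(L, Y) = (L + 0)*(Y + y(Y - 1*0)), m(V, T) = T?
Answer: 11475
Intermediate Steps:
y(K) = -4 + K (y(K) = K - 4 = -4 + K)
M(L, Y) = L*(-4 + 2*Y) (M(L, Y) = (L + 0)*(Y + (-4 + (Y - 1*0))) = L*(Y + (-4 + (Y + 0))) = L*(Y + (-4 + Y)) = L*(-4 + 2*Y))
(-45*15)*M(4, (4 - 3)/(m(-2, -5) - 3)) = (-45*15)*(2*4*(-2 + (4 - 3)/(-5 - 3))) = -1350*4*(-2 + 1/(-8)) = -1350*4*(-2 + 1*(-⅛)) = -1350*4*(-2 - ⅛) = -1350*4*(-17)/8 = -675*(-17) = 11475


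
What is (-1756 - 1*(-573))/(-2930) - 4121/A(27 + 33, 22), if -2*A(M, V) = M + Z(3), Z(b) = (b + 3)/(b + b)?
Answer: 24221223/178730 ≈ 135.52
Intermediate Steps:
Z(b) = (3 + b)/(2*b) (Z(b) = (3 + b)/((2*b)) = (3 + b)*(1/(2*b)) = (3 + b)/(2*b))
A(M, V) = -½ - M/2 (A(M, V) = -(M + (½)*(3 + 3)/3)/2 = -(M + (½)*(⅓)*6)/2 = -(M + 1)/2 = -(1 + M)/2 = -½ - M/2)
(-1756 - 1*(-573))/(-2930) - 4121/A(27 + 33, 22) = (-1756 - 1*(-573))/(-2930) - 4121/(-½ - (27 + 33)/2) = (-1756 + 573)*(-1/2930) - 4121/(-½ - ½*60) = -1183*(-1/2930) - 4121/(-½ - 30) = 1183/2930 - 4121/(-61/2) = 1183/2930 - 4121*(-2/61) = 1183/2930 + 8242/61 = 24221223/178730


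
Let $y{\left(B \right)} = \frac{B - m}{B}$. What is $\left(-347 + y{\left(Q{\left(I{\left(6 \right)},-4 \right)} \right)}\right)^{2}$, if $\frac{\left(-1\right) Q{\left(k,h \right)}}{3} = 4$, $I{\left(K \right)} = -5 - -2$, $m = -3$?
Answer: $\frac{1918225}{16} \approx 1.1989 \cdot 10^{5}$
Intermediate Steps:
$I{\left(K \right)} = -3$ ($I{\left(K \right)} = -5 + 2 = -3$)
$Q{\left(k,h \right)} = -12$ ($Q{\left(k,h \right)} = \left(-3\right) 4 = -12$)
$y{\left(B \right)} = \frac{3 + B}{B}$ ($y{\left(B \right)} = \frac{B - -3}{B} = \frac{B + 3}{B} = \frac{3 + B}{B}$)
$\left(-347 + y{\left(Q{\left(I{\left(6 \right)},-4 \right)} \right)}\right)^{2} = \left(-347 + \frac{3 - 12}{-12}\right)^{2} = \left(-347 - - \frac{3}{4}\right)^{2} = \left(-347 + \frac{3}{4}\right)^{2} = \left(- \frac{1385}{4}\right)^{2} = \frac{1918225}{16}$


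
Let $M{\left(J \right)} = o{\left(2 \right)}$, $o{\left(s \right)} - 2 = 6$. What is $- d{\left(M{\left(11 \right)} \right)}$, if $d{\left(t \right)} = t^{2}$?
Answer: $-64$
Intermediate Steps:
$o{\left(s \right)} = 8$ ($o{\left(s \right)} = 2 + 6 = 8$)
$M{\left(J \right)} = 8$
$- d{\left(M{\left(11 \right)} \right)} = - 8^{2} = \left(-1\right) 64 = -64$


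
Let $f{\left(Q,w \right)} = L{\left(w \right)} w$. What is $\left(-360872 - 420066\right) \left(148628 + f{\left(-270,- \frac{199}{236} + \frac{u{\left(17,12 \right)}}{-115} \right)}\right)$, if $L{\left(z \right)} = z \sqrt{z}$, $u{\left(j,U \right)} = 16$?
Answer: $-116069253064 - \frac{277548848573949 i \sqrt{180894885}}{4997692586000} \approx -1.1607 \cdot 10^{11} - 7.4694 \cdot 10^{5} i$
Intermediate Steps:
$L{\left(z \right)} = z^{\frac{3}{2}}$
$f{\left(Q,w \right)} = w^{\frac{5}{2}}$ ($f{\left(Q,w \right)} = w^{\frac{3}{2}} w = w^{\frac{5}{2}}$)
$\left(-360872 - 420066\right) \left(148628 + f{\left(-270,- \frac{199}{236} + \frac{u{\left(17,12 \right)}}{-115} \right)}\right) = \left(-360872 - 420066\right) \left(148628 + \left(- \frac{199}{236} + \frac{16}{-115}\right)^{\frac{5}{2}}\right) = - 780938 \left(148628 + \left(\left(-199\right) \frac{1}{236} + 16 \left(- \frac{1}{115}\right)\right)^{\frac{5}{2}}\right) = - 780938 \left(148628 + \left(- \frac{199}{236} - \frac{16}{115}\right)^{\frac{5}{2}}\right) = - 780938 \left(148628 + \left(- \frac{26661}{27140}\right)^{\frac{5}{2}}\right) = - 780938 \left(148628 + \frac{710808921 i \sqrt{180894885}}{9995385172000}\right) = -116069253064 - \frac{277548848573949 i \sqrt{180894885}}{4997692586000}$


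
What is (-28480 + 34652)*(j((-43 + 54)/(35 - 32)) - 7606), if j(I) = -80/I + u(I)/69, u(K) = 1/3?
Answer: -107198573332/2277 ≈ -4.7079e+7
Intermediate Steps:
u(K) = ⅓
j(I) = 1/207 - 80/I (j(I) = -80/I + (⅓)/69 = -80/I + (⅓)*(1/69) = -80/I + 1/207 = 1/207 - 80/I)
(-28480 + 34652)*(j((-43 + 54)/(35 - 32)) - 7606) = (-28480 + 34652)*((-16560 + (-43 + 54)/(35 - 32))/(207*(((-43 + 54)/(35 - 32)))) - 7606) = 6172*((-16560 + 11/3)/(207*((11/3))) - 7606) = 6172*((-16560 + 11*(⅓))/(207*((11*(⅓)))) - 7606) = 6172*((-16560 + 11/3)/(207*(11/3)) - 7606) = 6172*((1/207)*(3/11)*(-49669/3) - 7606) = 6172*(-49669/2277 - 7606) = 6172*(-17368531/2277) = -107198573332/2277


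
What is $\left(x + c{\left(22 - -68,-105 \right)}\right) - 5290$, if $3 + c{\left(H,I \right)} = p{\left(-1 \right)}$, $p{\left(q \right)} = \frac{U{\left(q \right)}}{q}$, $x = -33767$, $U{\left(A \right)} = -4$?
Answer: $-39056$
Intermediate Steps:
$p{\left(q \right)} = - \frac{4}{q}$
$c{\left(H,I \right)} = 1$ ($c{\left(H,I \right)} = -3 - \frac{4}{-1} = -3 - -4 = -3 + 4 = 1$)
$\left(x + c{\left(22 - -68,-105 \right)}\right) - 5290 = \left(-33767 + 1\right) - 5290 = -33766 - 5290 = -39056$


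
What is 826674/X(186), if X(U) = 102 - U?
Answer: -137779/14 ≈ -9841.4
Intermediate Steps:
826674/X(186) = 826674/(102 - 1*186) = 826674/(102 - 186) = 826674/(-84) = 826674*(-1/84) = -137779/14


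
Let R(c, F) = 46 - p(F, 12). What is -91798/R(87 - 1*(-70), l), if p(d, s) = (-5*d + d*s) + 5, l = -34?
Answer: -91798/279 ≈ -329.02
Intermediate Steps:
p(d, s) = 5 - 5*d + d*s
R(c, F) = 41 - 7*F (R(c, F) = 46 - (5 - 5*F + F*12) = 46 - (5 - 5*F + 12*F) = 46 - (5 + 7*F) = 46 + (-5 - 7*F) = 41 - 7*F)
-91798/R(87 - 1*(-70), l) = -91798/(41 - 7*(-34)) = -91798/(41 + 238) = -91798/279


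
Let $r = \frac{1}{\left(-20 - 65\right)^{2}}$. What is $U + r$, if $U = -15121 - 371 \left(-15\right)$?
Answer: $- \frac{69042099}{7225} \approx -9556.0$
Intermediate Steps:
$r = \frac{1}{7225}$ ($r = \frac{1}{\left(-85\right)^{2}} = \frac{1}{7225} \approx 0.00013841$)
$U = -9556$ ($U = -15121 - -5565 = -15121 + 5565 = -9556$)
$U + r = -9556 + \frac{1}{7225} = - \frac{69042099}{7225}$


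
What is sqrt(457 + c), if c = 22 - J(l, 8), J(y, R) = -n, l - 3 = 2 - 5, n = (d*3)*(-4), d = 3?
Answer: sqrt(443) ≈ 21.048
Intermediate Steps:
n = -36 (n = (3*3)*(-4) = 9*(-4) = -36)
l = 0 (l = 3 + (2 - 5) = 3 - 3 = 0)
J(y, R) = 36 (J(y, R) = -1*(-36) = 36)
c = -14 (c = 22 - 1*36 = 22 - 36 = -14)
sqrt(457 + c) = sqrt(457 - 14) = sqrt(443)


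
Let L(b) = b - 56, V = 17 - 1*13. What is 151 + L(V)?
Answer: 99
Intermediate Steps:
V = 4 (V = 17 - 13 = 4)
L(b) = -56 + b
151 + L(V) = 151 + (-56 + 4) = 151 - 52 = 99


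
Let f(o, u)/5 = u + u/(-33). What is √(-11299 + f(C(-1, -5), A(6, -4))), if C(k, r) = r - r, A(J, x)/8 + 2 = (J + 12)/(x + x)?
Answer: I*√12484131/33 ≈ 107.07*I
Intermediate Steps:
A(J, x) = -16 + 4*(12 + J)/x (A(J, x) = -16 + 8*((J + 12)/(x + x)) = -16 + 8*((12 + J)/((2*x))) = -16 + 8*((12 + J)*(1/(2*x))) = -16 + 8*((12 + J)/(2*x)) = -16 + 4*(12 + J)/x)
C(k, r) = 0
f(o, u) = 160*u/33 (f(o, u) = 5*(u + u/(-33)) = 5*(u + u*(-1/33)) = 5*(u - u/33) = 5*(32*u/33) = 160*u/33)
√(-11299 + f(C(-1, -5), A(6, -4))) = √(-11299 + 160*(4*(12 + 6 - 4*(-4))/(-4))/33) = √(-11299 + 160*(4*(-¼)*(12 + 6 + 16))/33) = √(-11299 + 160*(4*(-¼)*34)/33) = √(-11299 + (160/33)*(-34)) = √(-11299 - 5440/33) = √(-378307/33) = I*√12484131/33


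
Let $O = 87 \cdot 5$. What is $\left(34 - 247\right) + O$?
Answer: $222$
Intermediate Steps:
$O = 435$
$\left(34 - 247\right) + O = \left(34 - 247\right) + 435 = -213 + 435 = 222$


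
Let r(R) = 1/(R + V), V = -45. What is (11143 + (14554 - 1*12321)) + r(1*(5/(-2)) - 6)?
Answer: 1431230/107 ≈ 13376.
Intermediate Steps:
r(R) = 1/(-45 + R) (r(R) = 1/(R - 45) = 1/(-45 + R))
(11143 + (14554 - 1*12321)) + r(1*(5/(-2)) - 6) = (11143 + (14554 - 1*12321)) + 1/(-45 + (1*(5/(-2)) - 6)) = (11143 + (14554 - 12321)) + 1/(-45 + (1*(5*(-½)) - 6)) = (11143 + 2233) + 1/(-45 + (1*(-5/2) - 6)) = 13376 + 1/(-45 + (-5/2 - 6)) = 13376 + 1/(-45 - 17/2) = 13376 + 1/(-107/2) = 13376 - 2/107 = 1431230/107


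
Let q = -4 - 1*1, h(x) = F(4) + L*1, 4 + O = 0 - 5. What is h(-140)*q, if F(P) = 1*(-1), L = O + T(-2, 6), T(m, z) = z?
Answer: 20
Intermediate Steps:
O = -9 (O = -4 + (0 - 5) = -4 - 5 = -9)
L = -3 (L = -9 + 6 = -3)
F(P) = -1
h(x) = -4 (h(x) = -1 - 3*1 = -1 - 3 = -4)
q = -5 (q = -4 - 1 = -5)
h(-140)*q = -4*(-5) = 20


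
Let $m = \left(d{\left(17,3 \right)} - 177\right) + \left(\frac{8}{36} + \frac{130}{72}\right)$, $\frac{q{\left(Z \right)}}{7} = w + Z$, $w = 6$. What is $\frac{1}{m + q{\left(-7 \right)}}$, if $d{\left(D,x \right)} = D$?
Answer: $- \frac{36}{5939} \approx -0.0060616$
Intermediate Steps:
$q{\left(Z \right)} = 42 + 7 Z$ ($q{\left(Z \right)} = 7 \left(6 + Z\right) = 42 + 7 Z$)
$m = - \frac{5687}{36}$ ($m = \left(17 - 177\right) + \left(\frac{8}{36} + \frac{130}{72}\right) = -160 + \left(8 \cdot \frac{1}{36} + 130 \cdot \frac{1}{72}\right) = -160 + \left(\frac{2}{9} + \frac{65}{36}\right) = -160 + \frac{73}{36} = - \frac{5687}{36} \approx -157.97$)
$\frac{1}{m + q{\left(-7 \right)}} = \frac{1}{- \frac{5687}{36} + \left(42 + 7 \left(-7\right)\right)} = \frac{1}{- \frac{5687}{36} + \left(42 - 49\right)} = \frac{1}{- \frac{5687}{36} - 7} = \frac{1}{- \frac{5939}{36}} = - \frac{36}{5939}$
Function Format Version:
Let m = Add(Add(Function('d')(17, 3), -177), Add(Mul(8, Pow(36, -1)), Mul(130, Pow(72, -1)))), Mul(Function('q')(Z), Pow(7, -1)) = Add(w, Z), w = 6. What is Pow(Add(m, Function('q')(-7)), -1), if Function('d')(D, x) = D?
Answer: Rational(-36, 5939) ≈ -0.0060616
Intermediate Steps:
Function('q')(Z) = Add(42, Mul(7, Z)) (Function('q')(Z) = Mul(7, Add(6, Z)) = Add(42, Mul(7, Z)))
m = Rational(-5687, 36) (m = Add(Add(17, -177), Add(Mul(8, Pow(36, -1)), Mul(130, Pow(72, -1)))) = Add(-160, Add(Mul(8, Rational(1, 36)), Mul(130, Rational(1, 72)))) = Add(-160, Add(Rational(2, 9), Rational(65, 36))) = Add(-160, Rational(73, 36)) = Rational(-5687, 36) ≈ -157.97)
Pow(Add(m, Function('q')(-7)), -1) = Pow(Add(Rational(-5687, 36), Add(42, Mul(7, -7))), -1) = Pow(Add(Rational(-5687, 36), Add(42, -49)), -1) = Pow(Add(Rational(-5687, 36), -7), -1) = Pow(Rational(-5939, 36), -1) = Rational(-36, 5939)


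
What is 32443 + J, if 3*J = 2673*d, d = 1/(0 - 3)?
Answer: 32146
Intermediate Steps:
d = -⅓ (d = 1/(-3) = -⅓ ≈ -0.33333)
J = -297 (J = (2673*(-⅓))/3 = (⅓)*(-891) = -297)
32443 + J = 32443 - 297 = 32146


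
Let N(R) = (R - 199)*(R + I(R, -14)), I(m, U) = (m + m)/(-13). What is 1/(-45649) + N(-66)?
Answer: 8782411097/593437 ≈ 14799.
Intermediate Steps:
I(m, U) = -2*m/13 (I(m, U) = (2*m)*(-1/13) = -2*m/13)
N(R) = 11*R*(-199 + R)/13 (N(R) = (R - 199)*(R - 2*R/13) = (-199 + R)*(11*R/13) = 11*R*(-199 + R)/13)
1/(-45649) + N(-66) = 1/(-45649) + (11/13)*(-66)*(-199 - 66) = -1/45649 + (11/13)*(-66)*(-265) = -1/45649 + 192390/13 = 8782411097/593437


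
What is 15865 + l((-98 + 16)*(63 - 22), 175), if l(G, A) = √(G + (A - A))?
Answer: 15865 + 41*I*√2 ≈ 15865.0 + 57.983*I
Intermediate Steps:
l(G, A) = √G (l(G, A) = √(G + 0) = √G)
15865 + l((-98 + 16)*(63 - 22), 175) = 15865 + √((-98 + 16)*(63 - 22)) = 15865 + √(-82*41) = 15865 + √(-3362) = 15865 + 41*I*√2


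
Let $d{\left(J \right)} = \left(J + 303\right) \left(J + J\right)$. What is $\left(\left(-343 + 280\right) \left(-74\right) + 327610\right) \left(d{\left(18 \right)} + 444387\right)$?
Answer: $151497092496$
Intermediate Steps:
$d{\left(J \right)} = 2 J \left(303 + J\right)$ ($d{\left(J \right)} = \left(303 + J\right) 2 J = 2 J \left(303 + J\right)$)
$\left(\left(-343 + 280\right) \left(-74\right) + 327610\right) \left(d{\left(18 \right)} + 444387\right) = \left(\left(-343 + 280\right) \left(-74\right) + 327610\right) \left(2 \cdot 18 \left(303 + 18\right) + 444387\right) = \left(\left(-63\right) \left(-74\right) + 327610\right) \left(2 \cdot 18 \cdot 321 + 444387\right) = \left(4662 + 327610\right) \left(11556 + 444387\right) = 332272 \cdot 455943 = 151497092496$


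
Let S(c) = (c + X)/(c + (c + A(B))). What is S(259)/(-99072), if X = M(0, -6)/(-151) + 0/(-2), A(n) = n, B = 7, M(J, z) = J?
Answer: -37/7430400 ≈ -4.9795e-6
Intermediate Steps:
X = 0 (X = 0/(-151) + 0/(-2) = 0*(-1/151) + 0*(-½) = 0 + 0 = 0)
S(c) = c/(7 + 2*c) (S(c) = (c + 0)/(c + (c + 7)) = c/(c + (7 + c)) = c/(7 + 2*c))
S(259)/(-99072) = (259/(7 + 2*259))/(-99072) = (259/(7 + 518))*(-1/99072) = (259/525)*(-1/99072) = (259*(1/525))*(-1/99072) = (37/75)*(-1/99072) = -37/7430400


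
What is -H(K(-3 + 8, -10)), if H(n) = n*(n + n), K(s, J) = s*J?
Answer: -5000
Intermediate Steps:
K(s, J) = J*s
H(n) = 2*n**2 (H(n) = n*(2*n) = 2*n**2)
-H(K(-3 + 8, -10)) = -2*(-10*(-3 + 8))**2 = -2*(-10*5)**2 = -2*(-50)**2 = -2*2500 = -1*5000 = -5000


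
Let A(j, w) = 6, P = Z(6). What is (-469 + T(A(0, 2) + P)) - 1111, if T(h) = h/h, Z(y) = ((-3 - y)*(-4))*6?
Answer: -1579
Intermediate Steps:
Z(y) = 72 + 24*y (Z(y) = (12 + 4*y)*6 = 72 + 24*y)
P = 216 (P = 72 + 24*6 = 72 + 144 = 216)
T(h) = 1
(-469 + T(A(0, 2) + P)) - 1111 = (-469 + 1) - 1111 = -468 - 1111 = -1579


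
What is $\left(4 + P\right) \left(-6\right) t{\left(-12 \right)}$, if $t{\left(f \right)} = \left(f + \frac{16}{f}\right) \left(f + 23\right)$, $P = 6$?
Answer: $8800$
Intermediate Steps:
$t{\left(f \right)} = \left(23 + f\right) \left(f + \frac{16}{f}\right)$ ($t{\left(f \right)} = \left(f + \frac{16}{f}\right) \left(23 + f\right) = \left(23 + f\right) \left(f + \frac{16}{f}\right)$)
$\left(4 + P\right) \left(-6\right) t{\left(-12 \right)} = \left(4 + 6\right) \left(-6\right) \left(16 + \left(-12\right)^{2} + 23 \left(-12\right) + \frac{368}{-12}\right) = 10 \left(-6\right) \left(16 + 144 - 276 + 368 \left(- \frac{1}{12}\right)\right) = - 60 \left(16 + 144 - 276 - \frac{92}{3}\right) = \left(-60\right) \left(- \frac{440}{3}\right) = 8800$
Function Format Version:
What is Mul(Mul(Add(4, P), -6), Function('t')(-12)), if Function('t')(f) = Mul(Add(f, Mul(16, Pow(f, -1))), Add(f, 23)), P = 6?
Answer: 8800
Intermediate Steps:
Function('t')(f) = Mul(Add(23, f), Add(f, Mul(16, Pow(f, -1)))) (Function('t')(f) = Mul(Add(f, Mul(16, Pow(f, -1))), Add(23, f)) = Mul(Add(23, f), Add(f, Mul(16, Pow(f, -1)))))
Mul(Mul(Add(4, P), -6), Function('t')(-12)) = Mul(Mul(Add(4, 6), -6), Add(16, Pow(-12, 2), Mul(23, -12), Mul(368, Pow(-12, -1)))) = Mul(Mul(10, -6), Add(16, 144, -276, Mul(368, Rational(-1, 12)))) = Mul(-60, Add(16, 144, -276, Rational(-92, 3))) = Mul(-60, Rational(-440, 3)) = 8800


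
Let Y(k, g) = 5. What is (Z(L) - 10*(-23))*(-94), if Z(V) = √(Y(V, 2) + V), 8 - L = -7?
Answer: -21620 - 188*√5 ≈ -22040.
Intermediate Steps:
L = 15 (L = 8 - 1*(-7) = 8 + 7 = 15)
Z(V) = √(5 + V)
(Z(L) - 10*(-23))*(-94) = (√(5 + 15) - 10*(-23))*(-94) = (√20 + 230)*(-94) = (2*√5 + 230)*(-94) = (230 + 2*√5)*(-94) = -21620 - 188*√5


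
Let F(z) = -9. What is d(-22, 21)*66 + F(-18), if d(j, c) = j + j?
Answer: -2913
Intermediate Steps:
d(j, c) = 2*j
d(-22, 21)*66 + F(-18) = (2*(-22))*66 - 9 = -44*66 - 9 = -2904 - 9 = -2913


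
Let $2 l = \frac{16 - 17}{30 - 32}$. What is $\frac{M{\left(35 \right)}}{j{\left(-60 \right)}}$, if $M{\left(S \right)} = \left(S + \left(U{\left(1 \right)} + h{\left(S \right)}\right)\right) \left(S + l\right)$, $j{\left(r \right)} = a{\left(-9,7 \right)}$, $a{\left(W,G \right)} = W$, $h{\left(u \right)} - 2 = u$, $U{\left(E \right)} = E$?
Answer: $- \frac{3431}{12} \approx -285.92$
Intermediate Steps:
$h{\left(u \right)} = 2 + u$
$j{\left(r \right)} = -9$
$l = \frac{1}{4}$ ($l = \frac{\left(16 - 17\right) \frac{1}{30 - 32}}{2} = \frac{\left(-1\right) \frac{1}{-2}}{2} = \frac{\left(-1\right) \left(- \frac{1}{2}\right)}{2} = \frac{1}{2} \cdot \frac{1}{2} = \frac{1}{4} \approx 0.25$)
$M{\left(S \right)} = \left(3 + 2 S\right) \left(\frac{1}{4} + S\right)$ ($M{\left(S \right)} = \left(S + \left(1 + \left(2 + S\right)\right)\right) \left(S + \frac{1}{4}\right) = \left(S + \left(3 + S\right)\right) \left(\frac{1}{4} + S\right) = \left(3 + 2 S\right) \left(\frac{1}{4} + S\right)$)
$\frac{M{\left(35 \right)}}{j{\left(-60 \right)}} = \frac{\frac{3}{4} + 2 \cdot 35^{2} + \frac{7}{2} \cdot 35}{-9} = \left(\frac{3}{4} + 2 \cdot 1225 + \frac{245}{2}\right) \left(- \frac{1}{9}\right) = \left(\frac{3}{4} + 2450 + \frac{245}{2}\right) \left(- \frac{1}{9}\right) = \frac{10293}{4} \left(- \frac{1}{9}\right) = - \frac{3431}{12}$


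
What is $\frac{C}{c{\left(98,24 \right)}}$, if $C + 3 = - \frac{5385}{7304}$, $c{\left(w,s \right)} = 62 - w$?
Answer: $\frac{3033}{29216} \approx 0.10381$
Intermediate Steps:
$C = - \frac{27297}{7304}$ ($C = -3 - \frac{5385}{7304} = - \frac{27297}{7304} \approx -3.7373$)
$\frac{C}{c{\left(98,24 \right)}} = - \frac{27297}{7304 \left(62 - 98\right)} = - \frac{27297}{7304 \left(-36\right)} = \left(- \frac{27297}{7304}\right) \left(- \frac{1}{36}\right) = \frac{3033}{29216}$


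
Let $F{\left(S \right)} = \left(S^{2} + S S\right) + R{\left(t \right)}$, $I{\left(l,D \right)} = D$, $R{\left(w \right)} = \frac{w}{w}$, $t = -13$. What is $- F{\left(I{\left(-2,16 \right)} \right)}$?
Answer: $-513$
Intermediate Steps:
$R{\left(w \right)} = 1$
$F{\left(S \right)} = 1 + 2 S^{2}$ ($F{\left(S \right)} = \left(S^{2} + S S\right) + 1 = \left(S^{2} + S^{2}\right) + 1 = 2 S^{2} + 1 = 1 + 2 S^{2}$)
$- F{\left(I{\left(-2,16 \right)} \right)} = - (1 + 2 \cdot 16^{2}) = - (1 + 2 \cdot 256) = - (1 + 512) = \left(-1\right) 513 = -513$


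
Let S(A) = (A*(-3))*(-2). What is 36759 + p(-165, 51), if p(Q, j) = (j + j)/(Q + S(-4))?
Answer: 2315783/63 ≈ 36758.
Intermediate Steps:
S(A) = 6*A (S(A) = -3*A*(-2) = 6*A)
p(Q, j) = 2*j/(-24 + Q) (p(Q, j) = (j + j)/(Q + 6*(-4)) = (2*j)/(Q - 24) = (2*j)/(-24 + Q) = 2*j/(-24 + Q))
36759 + p(-165, 51) = 36759 + 2*51/(-24 - 165) = 36759 + 2*51/(-189) = 36759 + 2*51*(-1/189) = 36759 - 34/63 = 2315783/63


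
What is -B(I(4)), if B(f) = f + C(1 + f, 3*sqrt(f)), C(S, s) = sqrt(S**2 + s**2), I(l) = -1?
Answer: 1 - 3*I ≈ 1.0 - 3.0*I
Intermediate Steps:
B(f) = f + sqrt((1 + f)**2 + 9*f) (B(f) = f + sqrt((1 + f)**2 + (3*sqrt(f))**2) = f + sqrt((1 + f)**2 + 9*f))
-B(I(4)) = -(-1 + sqrt((1 - 1)**2 + 9*(-1))) = -(-1 + sqrt(0**2 - 9)) = -(-1 + sqrt(0 - 9)) = -(-1 + sqrt(-9)) = -(-1 + 3*I) = 1 - 3*I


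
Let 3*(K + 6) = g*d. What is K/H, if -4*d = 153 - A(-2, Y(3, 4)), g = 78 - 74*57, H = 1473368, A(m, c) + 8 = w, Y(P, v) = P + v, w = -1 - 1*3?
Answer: 56919/1473368 ≈ 0.038632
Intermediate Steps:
w = -4 (w = -1 - 3 = -4)
A(m, c) = -12 (A(m, c) = -8 - 4 = -12)
g = -4140 (g = 78 - 4218 = -4140)
d = -165/4 (d = -(153 - 1*(-12))/4 = -(153 + 12)/4 = -¼*165 = -165/4 ≈ -41.250)
K = 56919 (K = -6 + (-4140*(-165/4))/3 = -6 + (⅓)*170775 = -6 + 56925 = 56919)
K/H = 56919/1473368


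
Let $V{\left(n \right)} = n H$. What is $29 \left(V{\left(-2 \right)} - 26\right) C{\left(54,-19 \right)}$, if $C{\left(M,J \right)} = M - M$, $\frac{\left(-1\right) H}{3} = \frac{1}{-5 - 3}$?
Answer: $0$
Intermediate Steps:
$H = \frac{3}{8}$ ($H = - \frac{3}{-5 - 3} = - \frac{3}{-8} = \left(-3\right) \left(- \frac{1}{8}\right) = \frac{3}{8} \approx 0.375$)
$C{\left(M,J \right)} = 0$
$V{\left(n \right)} = \frac{3 n}{8}$ ($V{\left(n \right)} = n \frac{3}{8} = \frac{3 n}{8}$)
$29 \left(V{\left(-2 \right)} - 26\right) C{\left(54,-19 \right)} = 29 \left(\frac{3}{8} \left(-2\right) - 26\right) 0 = 29 \left(- \frac{3}{4} - 26\right) 0 = 29 \left(- \frac{107}{4}\right) 0 = \left(- \frac{3103}{4}\right) 0 = 0$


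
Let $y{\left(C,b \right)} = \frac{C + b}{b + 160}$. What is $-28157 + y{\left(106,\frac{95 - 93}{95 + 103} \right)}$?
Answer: $- \frac{446024542}{15841} \approx -28156.0$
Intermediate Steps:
$y{\left(C,b \right)} = \frac{C + b}{160 + b}$
$-28157 + y{\left(106,\frac{95 - 93}{95 + 103} \right)} = -28157 + \frac{106 + \frac{95 - 93}{95 + 103}}{160 + \frac{95 - 93}{95 + 103}} = -28157 + \frac{106 + \frac{2}{198}}{160 + \frac{2}{198}} = -28157 + \frac{106 + 2 \cdot \frac{1}{198}}{160 + 2 \cdot \frac{1}{198}} = -28157 + \frac{106 + \frac{1}{99}}{160 + \frac{1}{99}} = -28157 + \frac{1}{\frac{15841}{99}} \cdot \frac{10495}{99} = -28157 + \frac{99}{15841} \cdot \frac{10495}{99} = -28157 + \frac{10495}{15841} = - \frac{446024542}{15841}$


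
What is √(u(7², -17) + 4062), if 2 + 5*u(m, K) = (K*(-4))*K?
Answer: 12*√665/5 ≈ 61.890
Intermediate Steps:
u(m, K) = -⅖ - 4*K²/5 (u(m, K) = -⅖ + ((K*(-4))*K)/5 = -⅖ + ((-4*K)*K)/5 = -⅖ + (-4*K²)/5 = -⅖ - 4*K²/5)
√(u(7², -17) + 4062) = √((-⅖ - ⅘*(-17)²) + 4062) = √((-⅖ - ⅘*289) + 4062) = √((-⅖ - 1156/5) + 4062) = √(-1158/5 + 4062) = √(19152/5) = 12*√665/5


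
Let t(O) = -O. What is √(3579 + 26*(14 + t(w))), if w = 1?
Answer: √3917 ≈ 62.586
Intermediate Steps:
√(3579 + 26*(14 + t(w))) = √(3579 + 26*(14 - 1*1)) = √(3579 + 26*(14 - 1)) = √(3579 + 26*13) = √(3579 + 338) = √3917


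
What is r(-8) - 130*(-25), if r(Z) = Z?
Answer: 3242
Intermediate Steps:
r(-8) - 130*(-25) = -8 - 130*(-25) = -8 + 3250 = 3242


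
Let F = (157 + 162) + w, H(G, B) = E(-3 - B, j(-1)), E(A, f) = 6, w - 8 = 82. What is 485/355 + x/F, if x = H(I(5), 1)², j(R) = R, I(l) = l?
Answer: 42229/29039 ≈ 1.4542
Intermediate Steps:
w = 90 (w = 8 + 82 = 90)
H(G, B) = 6
F = 409 (F = (157 + 162) + 90 = 319 + 90 = 409)
x = 36 (x = 6² = 36)
485/355 + x/F = 485/355 + 36/409 = 485*(1/355) + 36*(1/409) = 97/71 + 36/409 = 42229/29039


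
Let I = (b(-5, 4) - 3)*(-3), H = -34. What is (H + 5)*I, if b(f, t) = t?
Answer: 87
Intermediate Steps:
I = -3 (I = (4 - 3)*(-3) = 1*(-3) = -3)
(H + 5)*I = (-34 + 5)*(-3) = -29*(-3) = 87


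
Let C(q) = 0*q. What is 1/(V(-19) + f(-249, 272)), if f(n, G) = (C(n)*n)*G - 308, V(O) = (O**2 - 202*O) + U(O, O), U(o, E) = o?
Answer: 1/3872 ≈ 0.00025826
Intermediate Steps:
C(q) = 0
V(O) = O**2 - 201*O (V(O) = (O**2 - 202*O) + O = O**2 - 201*O)
f(n, G) = -308 (f(n, G) = (0*n)*G - 308 = 0*G - 308 = 0 - 308 = -308)
1/(V(-19) + f(-249, 272)) = 1/(-19*(-201 - 19) - 308) = 1/(-19*(-220) - 308) = 1/(4180 - 308) = 1/3872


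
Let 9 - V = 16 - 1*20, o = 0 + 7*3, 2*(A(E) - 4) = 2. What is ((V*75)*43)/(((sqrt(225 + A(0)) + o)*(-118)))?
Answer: -880425/24898 + 41925*sqrt(230)/24898 ≈ -9.8241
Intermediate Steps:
A(E) = 5 (A(E) = 4 + (1/2)*2 = 4 + 1 = 5)
o = 21 (o = 0 + 21 = 21)
V = 13 (V = 9 - (16 - 1*20) = 9 - (16 - 20) = 9 - 1*(-4) = 9 + 4 = 13)
((V*75)*43)/(((sqrt(225 + A(0)) + o)*(-118))) = ((13*75)*43)/(((sqrt(225 + 5) + 21)*(-118))) = (975*43)/(((sqrt(230) + 21)*(-118))) = 41925/(((21 + sqrt(230))*(-118))) = 41925/(-2478 - 118*sqrt(230))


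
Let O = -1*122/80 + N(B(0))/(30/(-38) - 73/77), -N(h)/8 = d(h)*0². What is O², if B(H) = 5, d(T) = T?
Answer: 3721/1600 ≈ 2.3256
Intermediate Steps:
N(h) = 0 (N(h) = -8*h*0² = -8*h*0 = -8*0 = 0)
O = -61/40 (O = -1*122/80 + 0/(30/(-38) - 73/77) = -122*1/80 + 0/(30*(-1/38) - 73*1/77) = -61/40 + 0/(-15/19 - 73/77) = -61/40 + 0/(-2542/1463) = -61/40 + 0*(-1463/2542) = -61/40 + 0 = -61/40 ≈ -1.5250)
O² = (-61/40)² = 3721/1600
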